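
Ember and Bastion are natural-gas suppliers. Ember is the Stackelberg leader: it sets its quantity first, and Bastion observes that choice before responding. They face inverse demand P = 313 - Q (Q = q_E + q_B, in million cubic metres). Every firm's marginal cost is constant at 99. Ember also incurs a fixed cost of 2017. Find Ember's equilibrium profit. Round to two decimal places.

3707.50

The follower Bastion best-responds to any q_E: π_B = (313 - Q)q_B - 99q_B.
Setting the follower's marginal profit to zero, 214 - q_E - 2q_B = 0, i.e. q_B = (214 - q_E)/2.
Ember substitutes q_B(q_E) into its own profit: π_E = q_E(313 - q_E - (214 - q_E)/2) - 99q_E = (206 - (1/2)q_E)q_E - 99q_E.
Leader FOC: 107 - q_E = 0, so q_E = 107.
Then q_B = (214 - 107)/2 = 107/2.
Price P = 313 - 321/2 = 305/2.
Ember's profit: (305/2 - 99)·107 - 2017 = 3707.5000.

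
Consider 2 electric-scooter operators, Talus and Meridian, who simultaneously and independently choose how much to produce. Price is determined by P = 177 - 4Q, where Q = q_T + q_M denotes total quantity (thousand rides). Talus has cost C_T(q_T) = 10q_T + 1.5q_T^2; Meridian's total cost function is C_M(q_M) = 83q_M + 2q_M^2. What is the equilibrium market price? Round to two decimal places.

108.24

Talus's profit: π_T = (177 - 4Q)q_T - (10q_T + (3/2)q_T²). Setting ∂π_T/∂q_T = 0: 167 - 11q_T - 4(q_M) = 0.
Meridian's first-order condition: 94 - 12q_M - 4(q_T) = 0.
Rearranging gives the reaction functions q_T = (167 - 4q_M)/11 and q_M = (94 - 4q_T)/12.
Solving the pair: q_T = 407/29, q_M = 183/58.
Total output Q = 997/58, so price P = 177 - 4·(997/58) = 108.2414.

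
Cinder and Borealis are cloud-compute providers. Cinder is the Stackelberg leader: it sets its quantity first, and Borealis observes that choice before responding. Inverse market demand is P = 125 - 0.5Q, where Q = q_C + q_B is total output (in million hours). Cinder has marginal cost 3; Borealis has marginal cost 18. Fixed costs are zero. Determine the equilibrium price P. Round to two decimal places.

37.25

The follower Borealis best-responds to any q_C: π_B = (125 - 0.5Q)q_B - 18q_B.
∂π_B/∂q_B = 107 - (1/2)q_C - q_B = 0 gives the reaction function q_B = (107 - (1/2)q_C).
The leader anticipates this reaction. Substituting into P = 125 - 0.5Q gives P = 143/2 - (1/4)q_C, so π_C = (143/2 - (1/4)q_C)q_C - 3q_C.
The leader's first-order condition 137/2 - (1/2)q_C = 0 yields q_C = 137.
Then q_B = (107 - (1/2)·137) = 77/2.
Total output Q = 351/2, so price P = 125 - (1/2)·(351/2) = 149/4.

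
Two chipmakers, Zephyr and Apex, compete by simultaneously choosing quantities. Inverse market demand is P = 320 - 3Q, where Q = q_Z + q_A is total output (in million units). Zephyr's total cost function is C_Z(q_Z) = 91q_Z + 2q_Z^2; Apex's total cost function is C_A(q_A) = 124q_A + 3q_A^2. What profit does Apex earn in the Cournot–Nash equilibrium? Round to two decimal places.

789.15

Zephyr's profit: π_Z = (320 - 3Q)q_Z - (91q_Z + 2q_Z²). Setting ∂π_Z/∂q_Z = 0: 229 - 10q_Z - 3(q_A) = 0.
Apex's profit: π_A = (320 - 3Q)q_A - (124q_A + 3q_A²). Setting ∂π_A/∂q_A = 0: 196 - 12q_A - 3(q_Z) = 0.
Rearranging gives the reaction functions q_Z = (229 - 3q_A)/10 and q_A = (196 - 3q_Z)/12.
Substituting one into the other gives q_Z = 720/37 and q_A = 1273/111.
Price P = 320 - 3·30.9279 = 227.2162.
Apex's profit: 227.2162·(1273/111) - 124·(1273/111) - 3(1273/111)² = 789.1546.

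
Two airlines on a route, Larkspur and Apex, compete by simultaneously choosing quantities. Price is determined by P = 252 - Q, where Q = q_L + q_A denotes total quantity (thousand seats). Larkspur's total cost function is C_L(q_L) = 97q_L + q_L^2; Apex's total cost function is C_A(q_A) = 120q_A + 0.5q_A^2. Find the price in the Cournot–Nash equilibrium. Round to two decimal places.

187.82

Larkspur's profit: π_L = (252 - Q)q_L - (97q_L + q_L²). Setting ∂π_L/∂q_L = 0: 155 - 4q_L - (q_A) = 0.
Apex's profit: π_A = (252 - Q)q_A - (120q_A + (1/2)q_A²). Setting ∂π_A/∂q_A = 0: 132 - 3q_A - (q_L) = 0.
So q_L = (155 - q_A)/4 and q_A = (132 - q_L)/3.
Substituting one into the other gives q_L = 333/11 and q_A = 373/11.
Total output Q = 706/11, so price P = 252 - 706/11 = 187.8182.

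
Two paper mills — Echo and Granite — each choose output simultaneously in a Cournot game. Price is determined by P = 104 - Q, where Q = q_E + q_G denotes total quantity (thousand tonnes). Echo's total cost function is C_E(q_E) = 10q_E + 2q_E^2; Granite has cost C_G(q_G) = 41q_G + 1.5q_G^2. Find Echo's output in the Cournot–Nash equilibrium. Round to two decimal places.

14.03

Echo's profit: π_E = (104 - Q)q_E - (10q_E + 2q_E²). Setting ∂π_E/∂q_E = 0: 94 - 6q_E - (q_G) = 0.
Granite's profit: π_G = (104 - Q)q_G - (41q_G + (3/2)q_G²). Setting ∂π_G/∂q_G = 0: 63 - 5q_G - (q_E) = 0.
Best responses: q_E = (94 - q_G)/6, q_G = (63 - q_E)/5.
Solving the pair: q_E = 407/29, q_G = 284/29.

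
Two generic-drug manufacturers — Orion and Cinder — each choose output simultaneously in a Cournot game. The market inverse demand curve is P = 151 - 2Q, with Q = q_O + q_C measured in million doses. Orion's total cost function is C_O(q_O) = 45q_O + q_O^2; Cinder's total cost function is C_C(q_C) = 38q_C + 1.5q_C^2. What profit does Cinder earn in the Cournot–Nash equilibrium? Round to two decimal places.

Orion's profit: π_O = (151 - 2Q)q_O - (45q_O + q_O²). Setting ∂π_O/∂q_O = 0: 106 - 6q_O - 2(q_C) = 0.
Cinder's first-order condition: 113 - 7q_C - 2(q_O) = 0.
Rearranging gives the reaction functions q_O = (106 - 2q_C)/6 and q_C = (113 - 2q_O)/7.
Solving the pair: q_O = 258/19, q_C = 233/19.
Price P = 151 - 2·(491/19) = 1887/19.
Cinder's profit: (1887/19)·(233/19) - 38·(233/19) - (3/2)(233/19)² = 526.3476.

526.35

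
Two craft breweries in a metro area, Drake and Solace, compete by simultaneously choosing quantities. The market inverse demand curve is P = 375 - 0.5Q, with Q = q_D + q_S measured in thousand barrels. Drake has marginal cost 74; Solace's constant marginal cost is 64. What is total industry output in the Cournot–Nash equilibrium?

408

Drake's profit: π_D = (375 - 0.5Q)q_D - (74q_D). Setting ∂π_D/∂q_D = 0: 301 - q_D - (1/2)(q_S) = 0.
Solace's profit: π_S = (375 - 0.5Q)q_S - (64q_S). Setting ∂π_S/∂q_S = 0: 311 - q_S - (1/2)(q_D) = 0.
Best responses: q_D = (301 - (1/2)q_S), q_S = (311 - (1/2)q_D).
Solving the pair: q_D = 194, q_S = 214.
Total output Q = 194 + 214 = 408.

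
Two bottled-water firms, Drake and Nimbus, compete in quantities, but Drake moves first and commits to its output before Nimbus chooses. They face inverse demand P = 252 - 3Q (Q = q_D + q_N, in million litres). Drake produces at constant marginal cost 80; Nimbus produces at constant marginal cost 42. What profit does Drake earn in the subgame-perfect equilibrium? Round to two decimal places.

Solve by backward induction. Given q_D, the follower Nimbus maximises π_N = (252 - 3q_D - 3q_N)q_N - 42q_N.
Setting the follower's marginal profit to zero, 210 - 3q_D - 6q_N = 0, i.e. q_N = (210 - 3q_D)/6.
The leader anticipates this reaction. Substituting into P = 252 - 3Q gives P = 147 - (3/2)q_D, so π_D = (147 - (3/2)q_D)q_D - 80q_D.
Maximising: ∂π_D/∂q_D = 67 - 3q_D = 0, giving q_D = 67/3.
Then q_N = (210 - 3·(67/3))/6 = 143/6.
Price P = 252 - 3·(277/6) = 227/2.
Drake's profit: (227/2 - 80)·(67/3) = 748.1667.

748.17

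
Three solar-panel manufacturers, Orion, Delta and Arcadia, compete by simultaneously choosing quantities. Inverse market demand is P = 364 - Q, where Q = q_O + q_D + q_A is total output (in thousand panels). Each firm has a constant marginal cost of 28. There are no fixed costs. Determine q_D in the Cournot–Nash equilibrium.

84

A representative firm's profit is π_i = q_i(364 - Q) - 28q_i.
Setting ∂π_i/∂q_i = 0 with rivals' quantities fixed: 336 - 2q_i - Σ_{j≠i} q_j = 0.
By symmetry each firm produces the same amount; substituting Σ_{j≠i} q_j = 2q_i yields q_i = 336/4 = 84.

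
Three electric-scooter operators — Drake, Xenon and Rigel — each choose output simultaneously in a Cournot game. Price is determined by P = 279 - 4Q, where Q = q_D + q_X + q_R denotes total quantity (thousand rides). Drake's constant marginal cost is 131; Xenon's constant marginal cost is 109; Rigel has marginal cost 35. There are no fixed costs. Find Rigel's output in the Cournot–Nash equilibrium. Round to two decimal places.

Drake's profit: π_D = (279 - 4Q)q_D - (131q_D). Setting ∂π_D/∂q_D = 0: 148 - 8q_D - 4(q_X + q_R) = 0.
Xenon's profit: π_X = (279 - 4Q)q_X - (109q_X). Setting ∂π_X/∂q_X = 0: 170 - 8q_X - 4(q_D + q_R) = 0.
Rigel's first-order condition: 244 - 8q_R - 4(q_D + q_X) = 0.
Adding the 3 first-order conditions: 562 − 16Q = 0, so Q = 281/8.
Back-substituting: q_D = (148 − 281/2)/4 = 15/8, q_X = (170 − 281/2)/4 = 59/8, q_R = (244 − 281/2)/4 = 207/8.

25.88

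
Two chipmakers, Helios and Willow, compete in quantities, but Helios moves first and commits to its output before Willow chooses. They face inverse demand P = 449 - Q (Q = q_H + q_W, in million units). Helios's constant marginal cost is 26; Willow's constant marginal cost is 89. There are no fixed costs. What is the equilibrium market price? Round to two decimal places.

147.50

The follower Willow best-responds to any q_H: π_W = (449 - Q)q_W - 89q_W.
Follower FOC: 360 - q_H - 2q_W = 0, so q_W(q_H) = (360 - q_H)/2.
Helios substitutes q_W(q_H) into its own profit: π_H = q_H(449 - q_H - (360 - q_H)/2) - 26q_H = (269 - (1/2)q_H)q_H - 26q_H.
Maximising: ∂π_H/∂q_H = 243 - q_H = 0, giving q_H = 243.
Then q_W = (360 - 243)/2 = 117/2.
Total output Q = 603/2, so price P = 449 - 603/2 = 295/2.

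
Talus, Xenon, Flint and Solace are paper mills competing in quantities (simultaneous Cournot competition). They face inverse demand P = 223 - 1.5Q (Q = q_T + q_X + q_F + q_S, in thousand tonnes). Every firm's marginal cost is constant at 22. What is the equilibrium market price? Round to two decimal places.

62.20

Each firm earns π_i = (223 - 1.5Q)q_i - 22q_i.
First-order condition (treating rivals' output as given): 201 - 3q_i - (3/2)·Σ_{j≠i} q_j = 0.
With identical firms every q_j equals q_i, so Σ_{j≠i} q_j = 3q_i and 201 = (15/2)q_i, giving q_i = 134/5.
Total output Q = 536/5, so price P = 223 - (3/2)·(536/5) = 311/5.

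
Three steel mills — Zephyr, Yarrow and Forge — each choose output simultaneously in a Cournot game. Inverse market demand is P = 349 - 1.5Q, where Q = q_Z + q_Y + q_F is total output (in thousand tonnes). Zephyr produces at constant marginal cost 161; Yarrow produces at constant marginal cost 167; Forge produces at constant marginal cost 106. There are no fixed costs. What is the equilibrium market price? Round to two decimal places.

195.75

Zephyr's profit: π_Z = (349 - 1.5Q)q_Z - (161q_Z). Setting ∂π_Z/∂q_Z = 0: 188 - 3q_Z - (3/2)(q_Y + q_F) = 0.
Yarrow's first-order condition: 182 - 3q_Y - (3/2)(q_Z + q_F) = 0.
Forge's profit: π_F = (349 - 1.5Q)q_F - (106q_F). Setting ∂π_F/∂q_F = 0: 243 - 3q_F - (3/2)(q_Z + q_Y) = 0.
Adding the 3 first-order conditions: 613 − 6Q = 0, so Q = 613/6.
Back-substituting: q_Z = (188 − 613/4)/(3/2) = 139/6, q_Y = (182 − 613/4)/(3/2) = 115/6, q_F = (243 − 613/4)/(3/2) = 359/6.
Total output Q = 613/6, so price P = 349 - (3/2)·(613/6) = 783/4.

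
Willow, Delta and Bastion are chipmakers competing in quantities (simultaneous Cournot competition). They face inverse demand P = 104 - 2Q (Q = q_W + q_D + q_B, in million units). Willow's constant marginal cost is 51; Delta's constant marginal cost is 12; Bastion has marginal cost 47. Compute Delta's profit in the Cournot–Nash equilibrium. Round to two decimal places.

861.13

Willow's profit: π_W = (104 - 2Q)q_W - (51q_W). Setting ∂π_W/∂q_W = 0: 53 - 4q_W - 2(q_D + q_B) = 0.
Delta's profit: π_D = (104 - 2Q)q_D - (12q_D). Setting ∂π_D/∂q_D = 0: 92 - 4q_D - 2(q_W + q_B) = 0.
Bastion's profit: π_B = (104 - 2Q)q_B - (47q_B). Setting ∂π_B/∂q_B = 0: 57 - 4q_B - 2(q_W + q_D) = 0.
Summing all 3 equations gives 202 − 8Q = 0, hence Q = 101/4.
Back-substituting: q_W = (53 − 101/2)/2 = 5/4, q_D = (92 − 101/2)/2 = 83/4, q_B = (57 − 101/2)/2 = 13/4.
Price P = 104 - 2·(101/4) = 107/2.
Delta's profit: (107/2 - 12)·(83/4) = 861.1250.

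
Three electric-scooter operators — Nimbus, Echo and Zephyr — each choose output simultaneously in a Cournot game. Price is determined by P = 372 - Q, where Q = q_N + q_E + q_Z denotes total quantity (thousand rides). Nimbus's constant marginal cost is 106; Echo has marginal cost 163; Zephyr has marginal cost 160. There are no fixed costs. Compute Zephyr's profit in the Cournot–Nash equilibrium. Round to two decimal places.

Nimbus's profit: π_N = (372 - Q)q_N - (106q_N). Setting ∂π_N/∂q_N = 0: 266 - 2q_N - (q_E + q_Z) = 0.
Echo's first-order condition: 209 - 2q_E - (q_N + q_Z) = 0.
Zephyr's profit: π_Z = (372 - Q)q_Z - (160q_Z). Setting ∂π_Z/∂q_Z = 0: 212 - 2q_Z - (q_N + q_E) = 0.
Adding the 3 first-order conditions: 687 − 4Q = 0, so Q = 687/4.
Back-substituting: q_N = (266 − 687/4) = 377/4, q_E = (209 − 687/4) = 149/4, q_Z = (212 − 687/4) = 161/4.
Price P = 372 - 687/4 = 801/4.
Zephyr's profit: (801/4 - 160)·(161/4) = 1620.0625.

1620.06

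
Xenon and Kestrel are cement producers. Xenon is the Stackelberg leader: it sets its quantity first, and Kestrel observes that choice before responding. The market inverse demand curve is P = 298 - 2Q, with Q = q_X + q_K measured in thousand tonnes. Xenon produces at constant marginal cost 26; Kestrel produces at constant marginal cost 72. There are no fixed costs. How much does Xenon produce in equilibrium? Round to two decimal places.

The follower Kestrel best-responds to any q_X: π_K = (298 - 2Q)q_K - 72q_K.
Follower FOC: 226 - 2q_X - 4q_K = 0, so q_K(q_X) = (226 - 2q_X)/4.
Xenon substitutes q_K(q_X) into its own profit: π_X = q_X(298 - 2q_X - (226 - 2q_X)/2) - 26q_X = (185 - q_X)q_X - 26q_X.
Maximising: ∂π_X/∂q_X = 159 - 2q_X = 0, giving q_X = 159/2.
Then q_K = (226 - 2·(159/2))/4 = 67/4.

79.50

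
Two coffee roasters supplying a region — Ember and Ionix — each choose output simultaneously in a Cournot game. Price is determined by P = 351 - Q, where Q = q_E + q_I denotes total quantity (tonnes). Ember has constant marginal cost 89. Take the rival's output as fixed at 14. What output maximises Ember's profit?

124

With the rival's output fixed at 14, Ember's profit is π_E = (351 - 14 - q_E)q_E - (89q_E) = (337 - q_E)q_E - (89q_E).
∂π_E/∂q_E = 248 - 2q_E = 0, so q_E = 124.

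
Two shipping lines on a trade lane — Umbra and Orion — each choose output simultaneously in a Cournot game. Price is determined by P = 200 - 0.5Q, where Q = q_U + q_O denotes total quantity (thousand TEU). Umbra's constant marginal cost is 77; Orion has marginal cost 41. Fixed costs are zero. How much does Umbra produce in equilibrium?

Umbra's profit: π_U = (200 - 0.5Q)q_U - (77q_U). Setting ∂π_U/∂q_U = 0: 123 - q_U - (1/2)(q_O) = 0.
Orion's profit: π_O = (200 - 0.5Q)q_O - (41q_O). Setting ∂π_O/∂q_O = 0: 159 - q_O - (1/2)(q_U) = 0.
Best responses: q_U = (123 - (1/2)q_O), q_O = (159 - (1/2)q_U).
Substituting one into the other gives q_U = 58 and q_O = 130.

58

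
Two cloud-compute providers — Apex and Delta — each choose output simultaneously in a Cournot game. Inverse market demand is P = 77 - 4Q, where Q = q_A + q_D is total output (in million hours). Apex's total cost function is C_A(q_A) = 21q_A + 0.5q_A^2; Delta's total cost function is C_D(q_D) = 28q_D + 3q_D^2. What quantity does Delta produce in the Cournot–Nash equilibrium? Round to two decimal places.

Apex's profit: π_A = (77 - 4Q)q_A - (21q_A + (1/2)q_A²). Setting ∂π_A/∂q_A = 0: 56 - 9q_A - 4(q_D) = 0.
Delta's first-order condition: 49 - 14q_D - 4(q_A) = 0.
Best responses: q_A = (56 - 4q_D)/9, q_D = (49 - 4q_A)/14.
Solving the pair: q_A = 294/55, q_D = 217/110.

1.97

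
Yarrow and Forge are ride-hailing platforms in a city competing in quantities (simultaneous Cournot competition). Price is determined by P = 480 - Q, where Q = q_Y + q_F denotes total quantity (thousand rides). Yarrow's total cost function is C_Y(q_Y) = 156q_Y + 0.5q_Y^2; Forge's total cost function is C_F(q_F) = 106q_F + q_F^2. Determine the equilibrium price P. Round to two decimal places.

323.64

Yarrow's profit: π_Y = (480 - Q)q_Y - (156q_Y + (1/2)q_Y²). Setting ∂π_Y/∂q_Y = 0: 324 - 3q_Y - (q_F) = 0.
Forge's first-order condition: 374 - 4q_F - (q_Y) = 0.
Best responses: q_Y = (324 - q_F)/3, q_F = (374 - q_Y)/4.
Substituting one into the other gives q_Y = 922/11 and q_F = 798/11.
Total output Q = 1720/11, so price P = 480 - 1720/11 = 323.6364.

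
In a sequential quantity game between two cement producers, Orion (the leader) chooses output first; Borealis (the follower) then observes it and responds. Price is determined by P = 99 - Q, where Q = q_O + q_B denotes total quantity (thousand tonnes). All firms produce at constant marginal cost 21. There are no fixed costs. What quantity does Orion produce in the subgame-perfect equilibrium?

39

Solve by backward induction. Given q_O, the follower Borealis maximises π_B = (99 - q_O - q_B)q_B - 21q_B.
Follower FOC: 78 - q_O - 2q_B = 0, so q_B(q_O) = (78 - q_O)/2.
Orion substitutes q_B(q_O) into its own profit: π_O = q_O(99 - q_O - (78 - q_O)/2) - 21q_O = (60 - (1/2)q_O)q_O - 21q_O.
Leader FOC: 39 - q_O = 0, so q_O = 39.
Then q_B = (78 - 39)/2 = 39/2.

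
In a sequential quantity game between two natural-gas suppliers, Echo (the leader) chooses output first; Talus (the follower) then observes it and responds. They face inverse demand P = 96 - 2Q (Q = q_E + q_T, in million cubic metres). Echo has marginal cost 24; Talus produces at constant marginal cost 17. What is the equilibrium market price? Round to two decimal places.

Solve by backward induction. Given q_E, the follower Talus maximises π_T = (96 - 2q_E - 2q_T)q_T - 17q_T.
Setting the follower's marginal profit to zero, 79 - 2q_E - 4q_T = 0, i.e. q_T = (79 - 2q_E)/4.
The leader anticipates this reaction. Substituting into P = 96 - 2Q gives P = 113/2 - q_E, so π_E = (113/2 - q_E)q_E - 24q_E.
Maximising: ∂π_E/∂q_E = 65/2 - 2q_E = 0, giving q_E = 65/4.
Then q_T = (79 - 2·(65/4))/4 = 93/8.
Total output Q = 223/8, so price P = 96 - 2·(223/8) = 161/4.

40.25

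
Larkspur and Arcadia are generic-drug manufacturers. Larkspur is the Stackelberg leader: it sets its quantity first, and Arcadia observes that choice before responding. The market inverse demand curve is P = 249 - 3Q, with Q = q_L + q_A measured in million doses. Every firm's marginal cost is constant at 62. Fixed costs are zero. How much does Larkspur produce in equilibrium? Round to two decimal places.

Solve by backward induction. Given q_L, the follower Arcadia maximises π_A = (249 - 3q_L - 3q_A)q_A - 62q_A.
∂π_A/∂q_A = 187 - 3q_L - 6q_A = 0 gives the reaction function q_A = (187 - 3q_L)/6.
The leader anticipates this reaction. Substituting into P = 249 - 3Q gives P = 311/2 - (3/2)q_L, so π_L = (311/2 - (3/2)q_L)q_L - 62q_L.
Leader FOC: 187/2 - 3q_L = 0, so q_L = 187/6.
Then q_A = (187 - 3·(187/6))/6 = 187/12.

31.17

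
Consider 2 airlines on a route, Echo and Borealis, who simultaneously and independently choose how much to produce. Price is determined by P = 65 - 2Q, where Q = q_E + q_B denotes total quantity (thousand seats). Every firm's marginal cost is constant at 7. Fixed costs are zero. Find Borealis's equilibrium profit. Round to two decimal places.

186.89

Each firm earns π_i = (65 - 2Q)q_i - 7q_i.
First-order condition (treating rivals' output as given): 58 - 4q_i - 2q_j = 0.
With identical firms every q_j equals q_i, so q_j = q_i and 58 = 6q_i, giving q_i = 29/3.
Price P = 65 - 2·(58/3) = 79/3.
Borealis's profit: (79/3 - 7)·(29/3) = 1682/9.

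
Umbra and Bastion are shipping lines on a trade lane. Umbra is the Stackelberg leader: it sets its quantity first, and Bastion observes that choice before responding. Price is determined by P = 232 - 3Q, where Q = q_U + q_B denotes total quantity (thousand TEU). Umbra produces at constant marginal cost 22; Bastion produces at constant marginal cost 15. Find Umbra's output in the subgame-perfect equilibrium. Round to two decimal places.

The follower Bastion best-responds to any q_U: π_B = (232 - 3Q)q_B - 15q_B.
Follower FOC: 217 - 3q_U - 6q_B = 0, so q_B(q_U) = (217 - 3q_U)/6.
The leader anticipates this reaction. Substituting into P = 232 - 3Q gives P = 247/2 - (3/2)q_U, so π_U = (247/2 - (3/2)q_U)q_U - 22q_U.
Maximising: ∂π_U/∂q_U = 203/2 - 3q_U = 0, giving q_U = 203/6.
Then q_B = (217 - 3·(203/6))/6 = 77/4.

33.83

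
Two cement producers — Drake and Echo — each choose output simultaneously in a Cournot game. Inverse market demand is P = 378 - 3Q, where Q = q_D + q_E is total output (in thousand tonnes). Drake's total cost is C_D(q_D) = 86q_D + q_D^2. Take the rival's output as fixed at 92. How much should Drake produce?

2

With the rival's output fixed at 92, Drake's profit is π_D = (378 - 3·92 - 3q_D)q_D - (86q_D + q_D²) = (102 - 3q_D)q_D - (86q_D + q_D²).
∂π_D/∂q_D = 16 - 8q_D = 0, so q_D = 2.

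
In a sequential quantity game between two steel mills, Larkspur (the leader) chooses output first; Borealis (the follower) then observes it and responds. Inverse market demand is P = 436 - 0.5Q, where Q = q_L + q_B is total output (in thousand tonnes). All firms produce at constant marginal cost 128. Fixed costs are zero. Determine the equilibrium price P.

Solve by backward induction. Given q_L, the follower Borealis maximises π_B = (436 - (1/2)q_L - (1/2)q_B)q_B - 128q_B.
∂π_B/∂q_B = 308 - (1/2)q_L - q_B = 0 gives the reaction function q_B = (308 - (1/2)q_L).
The leader anticipates this reaction. Substituting into P = 436 - 0.5Q gives P = 282 - (1/4)q_L, so π_L = (282 - (1/4)q_L)q_L - 128q_L.
The leader's first-order condition 154 - (1/2)q_L = 0 yields q_L = 308.
Then q_B = (308 - (1/2)·308) = 154.
Total output Q = 462, so price P = 436 - (1/2)·462 = 205.

205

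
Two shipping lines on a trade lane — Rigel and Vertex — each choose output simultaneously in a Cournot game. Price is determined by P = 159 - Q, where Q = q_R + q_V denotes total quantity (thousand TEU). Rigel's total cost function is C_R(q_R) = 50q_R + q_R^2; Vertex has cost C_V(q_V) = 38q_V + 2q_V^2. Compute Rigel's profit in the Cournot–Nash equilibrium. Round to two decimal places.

Rigel's profit: π_R = (159 - Q)q_R - (50q_R + q_R²). Setting ∂π_R/∂q_R = 0: 109 - 4q_R - (q_V) = 0.
Vertex's profit: π_V = (159 - Q)q_V - (38q_V + 2q_V²). Setting ∂π_V/∂q_V = 0: 121 - 6q_V - (q_R) = 0.
Rearranging gives the reaction functions q_R = (109 - q_V)/4 and q_V = (121 - q_R)/6.
Substituting one into the other gives q_R = 533/23 and q_V = 375/23.
Price P = 159 - 908/23 = 119.5217.
Rigel's profit: 119.5217·(533/23) - 50·(533/23) - (533/23)² = 1074.0605.

1074.06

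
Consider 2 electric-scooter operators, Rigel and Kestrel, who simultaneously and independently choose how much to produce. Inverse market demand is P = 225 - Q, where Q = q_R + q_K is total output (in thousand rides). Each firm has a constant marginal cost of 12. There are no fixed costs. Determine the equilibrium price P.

83

Each firm earns π_i = (225 - Q)q_i - 12q_i.
Setting ∂π_i/∂q_i = 0 with rivals' quantities fixed: 213 - 2q_i - q_j = 0.
By symmetry each firm produces the same amount; substituting q_j = q_i yields q_i = 213/3 = 71.
Total output Q = 142, so price P = 225 - 142 = 83.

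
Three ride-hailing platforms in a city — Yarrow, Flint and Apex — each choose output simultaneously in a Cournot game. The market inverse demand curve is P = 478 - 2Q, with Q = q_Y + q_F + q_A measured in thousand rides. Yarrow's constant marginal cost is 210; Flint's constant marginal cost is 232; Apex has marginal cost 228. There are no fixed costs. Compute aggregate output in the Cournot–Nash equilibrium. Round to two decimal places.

Yarrow's profit: π_Y = (478 - 2Q)q_Y - (210q_Y). Setting ∂π_Y/∂q_Y = 0: 268 - 4q_Y - 2(q_F + q_A) = 0.
Flint's profit: π_F = (478 - 2Q)q_F - (232q_F). Setting ∂π_F/∂q_F = 0: 246 - 4q_F - 2(q_Y + q_A) = 0.
Apex's profit: π_A = (478 - 2Q)q_A - (228q_A). Setting ∂π_A/∂q_A = 0: 250 - 4q_A - 2(q_Y + q_F) = 0.
Adding the 3 conditions: 764 − 4Q − 4Q = 0, i.e. Q = 191/2.
Back-substituting: q_Y = (268 − 191)/2 = 77/2, q_F = (246 − 191)/2 = 55/2, q_A = (250 − 191)/2 = 59/2.
Total output Q = 77/2 + 55/2 + 59/2 = 191/2.

95.50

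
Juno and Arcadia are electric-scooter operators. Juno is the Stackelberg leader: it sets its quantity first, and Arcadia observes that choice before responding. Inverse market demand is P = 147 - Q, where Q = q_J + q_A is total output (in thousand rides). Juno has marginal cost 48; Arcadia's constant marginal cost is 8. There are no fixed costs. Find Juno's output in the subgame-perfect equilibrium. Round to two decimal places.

29.50

Solve by backward induction. Given q_J, the follower Arcadia maximises π_A = (147 - q_J - q_A)q_A - 8q_A.
Setting the follower's marginal profit to zero, 139 - q_J - 2q_A = 0, i.e. q_A = (139 - q_J)/2.
The leader anticipates this reaction. Substituting into P = 147 - Q gives P = 155/2 - (1/2)q_J, so π_J = (155/2 - (1/2)q_J)q_J - 48q_J.
The leader's first-order condition 59/2 - q_J = 0 yields q_J = 59/2.
Then q_A = (139 - 59/2)/2 = 219/4.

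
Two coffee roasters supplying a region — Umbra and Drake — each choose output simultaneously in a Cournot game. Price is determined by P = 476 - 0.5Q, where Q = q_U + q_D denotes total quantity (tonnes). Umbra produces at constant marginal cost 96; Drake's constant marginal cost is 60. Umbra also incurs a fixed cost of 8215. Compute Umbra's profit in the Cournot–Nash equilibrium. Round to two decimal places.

18081.89

Umbra's profit: π_U = (476 - 0.5Q)q_U - (96q_U). Setting ∂π_U/∂q_U = 0: 380 - q_U - (1/2)(q_D) = 0.
Drake's first-order condition: 416 - q_D - (1/2)(q_U) = 0.
Rearranging gives the reaction functions q_U = (380 - (1/2)q_D) and q_D = (416 - (1/2)q_U).
Substituting one into the other gives q_U = 688/3 and q_D = 904/3.
Price P = 476 - (1/2)·(1592/3) = 632/3.
Umbra's profit: (632/3 - 96)·(688/3) - 8215 = 18081.8889.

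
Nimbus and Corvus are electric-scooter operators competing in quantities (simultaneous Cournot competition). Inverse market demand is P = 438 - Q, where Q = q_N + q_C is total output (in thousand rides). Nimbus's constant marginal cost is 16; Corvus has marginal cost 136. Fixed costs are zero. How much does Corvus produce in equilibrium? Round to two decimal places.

60.67

Nimbus's profit: π_N = (438 - Q)q_N - (16q_N). Setting ∂π_N/∂q_N = 0: 422 - 2q_N - (q_C) = 0.
Corvus's profit: π_C = (438 - Q)q_C - (136q_C). Setting ∂π_C/∂q_C = 0: 302 - 2q_C - (q_N) = 0.
So q_N = (422 - q_C)/2 and q_C = (302 - q_N)/2.
Solving the pair: q_N = 542/3, q_C = 182/3.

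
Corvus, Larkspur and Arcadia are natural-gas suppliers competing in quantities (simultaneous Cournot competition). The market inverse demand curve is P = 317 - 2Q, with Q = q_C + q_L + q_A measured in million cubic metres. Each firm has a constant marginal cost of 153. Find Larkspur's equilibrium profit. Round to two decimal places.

A representative firm's profit is π_i = q_i(317 - 2Q) - 153q_i.
First-order condition (treating rivals' output as given): 164 - 4q_i - 2·Σ_{j≠i} q_j = 0.
With identical firms every q_j equals q_i, so Σ_{j≠i} q_j = 2q_i and 164 = 8q_i, giving q_i = 41/2.
Price P = 317 - 2·(123/2) = 194.
Larkspur's profit: (194 - 153)·(41/2) = 1681/2.

840.50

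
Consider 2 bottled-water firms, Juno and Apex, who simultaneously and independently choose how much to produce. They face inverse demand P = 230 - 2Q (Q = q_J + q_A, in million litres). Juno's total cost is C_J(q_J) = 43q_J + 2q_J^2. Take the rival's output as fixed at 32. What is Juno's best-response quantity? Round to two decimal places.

With the rival's output fixed at 32, Juno's profit is π_J = (230 - 2·32 - 2q_J)q_J - (43q_J + 2q_J²) = (166 - 2q_J)q_J - (43q_J + 2q_J²).
∂π_J/∂q_J = 123 - 8q_J = 0, so q_J = 123/8.

15.38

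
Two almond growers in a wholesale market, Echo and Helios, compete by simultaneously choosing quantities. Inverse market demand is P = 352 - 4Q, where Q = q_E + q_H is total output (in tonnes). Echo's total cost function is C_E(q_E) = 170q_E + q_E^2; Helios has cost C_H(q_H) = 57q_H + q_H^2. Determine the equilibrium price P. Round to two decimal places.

Echo's profit: π_E = (352 - 4Q)q_E - (170q_E + q_E²). Setting ∂π_E/∂q_E = 0: 182 - 10q_E - 4(q_H) = 0.
Helios's first-order condition: 295 - 10q_H - 4(q_E) = 0.
Best responses: q_E = (182 - 4q_H)/10, q_H = (295 - 4q_E)/10.
Substituting one into the other gives q_E = 160/21 and q_H = 1111/42.
Total output Q = 477/14, so price P = 352 - 4·(477/14) = 1510/7.

215.71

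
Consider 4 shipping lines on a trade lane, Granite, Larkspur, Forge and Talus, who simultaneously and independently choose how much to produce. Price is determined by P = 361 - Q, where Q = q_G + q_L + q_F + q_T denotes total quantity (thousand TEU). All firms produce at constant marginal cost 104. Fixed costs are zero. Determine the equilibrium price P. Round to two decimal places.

155.40

Each firm earns π_i = (361 - Q)q_i - 104q_i.
First-order condition (treating rivals' output as given): 257 - 2q_i - Σ_{j≠i} q_j = 0.
With identical firms every q_j equals q_i, so Σ_{j≠i} q_j = 3q_i and 257 = 5q_i, giving q_i = 257/5.
Total output Q = 1028/5, so price P = 361 - 1028/5 = 777/5.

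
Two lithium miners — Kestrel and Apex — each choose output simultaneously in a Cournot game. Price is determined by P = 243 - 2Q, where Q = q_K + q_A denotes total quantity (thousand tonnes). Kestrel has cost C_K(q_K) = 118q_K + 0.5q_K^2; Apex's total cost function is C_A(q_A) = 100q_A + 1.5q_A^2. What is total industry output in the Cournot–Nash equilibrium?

34

Kestrel's profit: π_K = (243 - 2Q)q_K - (118q_K + (1/2)q_K²). Setting ∂π_K/∂q_K = 0: 125 - 5q_K - 2(q_A) = 0.
Apex's first-order condition: 143 - 7q_A - 2(q_K) = 0.
Rearranging gives the reaction functions q_K = (125 - 2q_A)/5 and q_A = (143 - 2q_K)/7.
Solving the pair: q_K = 19, q_A = 15.
Total output Q = 19 + 15 = 34.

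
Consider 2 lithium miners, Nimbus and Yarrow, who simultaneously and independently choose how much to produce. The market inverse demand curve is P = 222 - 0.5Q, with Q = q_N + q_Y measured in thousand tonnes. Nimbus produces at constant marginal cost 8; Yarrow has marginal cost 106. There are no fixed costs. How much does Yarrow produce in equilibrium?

12

Nimbus's profit: π_N = (222 - 0.5Q)q_N - (8q_N). Setting ∂π_N/∂q_N = 0: 214 - q_N - (1/2)(q_Y) = 0.
Yarrow's profit: π_Y = (222 - 0.5Q)q_Y - (106q_Y). Setting ∂π_Y/∂q_Y = 0: 116 - q_Y - (1/2)(q_N) = 0.
Best responses: q_N = (214 - (1/2)q_Y), q_Y = (116 - (1/2)q_N).
Solving the pair: q_N = 208, q_Y = 12.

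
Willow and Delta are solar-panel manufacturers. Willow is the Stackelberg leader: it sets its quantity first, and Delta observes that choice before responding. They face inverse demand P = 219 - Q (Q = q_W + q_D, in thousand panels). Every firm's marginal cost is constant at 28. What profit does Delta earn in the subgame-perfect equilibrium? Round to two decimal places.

2280.06

The follower Delta best-responds to any q_W: π_D = (219 - Q)q_D - 28q_D.
Follower FOC: 191 - q_W - 2q_D = 0, so q_D(q_W) = (191 - q_W)/2.
The leader anticipates this reaction. Substituting into P = 219 - Q gives P = 247/2 - (1/2)q_W, so π_W = (247/2 - (1/2)q_W)q_W - 28q_W.
Leader FOC: 191/2 - q_W = 0, so q_W = 191/2.
Then q_D = (191 - 191/2)/2 = 191/4.
Price P = 219 - 573/4 = 303/4.
Delta's profit: (303/4 - 28)·(191/4) = 2280.0625.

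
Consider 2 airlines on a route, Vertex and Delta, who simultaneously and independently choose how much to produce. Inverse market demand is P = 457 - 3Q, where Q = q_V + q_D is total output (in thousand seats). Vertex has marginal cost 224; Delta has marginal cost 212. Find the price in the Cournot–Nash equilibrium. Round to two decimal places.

Vertex's profit: π_V = (457 - 3Q)q_V - (224q_V). Setting ∂π_V/∂q_V = 0: 233 - 6q_V - 3(q_D) = 0.
Delta's first-order condition: 245 - 6q_D - 3(q_V) = 0.
Best responses: q_V = (233 - 3q_D)/6, q_D = (245 - 3q_V)/6.
Substituting one into the other gives q_V = 221/9 and q_D = 257/9.
Total output Q = 478/9, so price P = 457 - 3·(478/9) = 893/3.

297.67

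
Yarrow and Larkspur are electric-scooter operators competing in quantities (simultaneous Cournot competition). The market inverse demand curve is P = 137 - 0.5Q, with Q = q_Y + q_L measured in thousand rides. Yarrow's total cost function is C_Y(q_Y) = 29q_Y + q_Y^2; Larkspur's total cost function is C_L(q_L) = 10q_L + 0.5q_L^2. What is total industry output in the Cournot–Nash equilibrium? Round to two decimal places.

83.39

Yarrow's profit: π_Y = (137 - 0.5Q)q_Y - (29q_Y + q_Y²). Setting ∂π_Y/∂q_Y = 0: 108 - 3q_Y - (1/2)(q_L) = 0.
Larkspur's profit: π_L = (137 - 0.5Q)q_L - (10q_L + (1/2)q_L²). Setting ∂π_L/∂q_L = 0: 127 - 2q_L - (1/2)(q_Y) = 0.
So q_Y = (108 - (1/2)q_L)/3 and q_L = (127 - (1/2)q_Y)/2.
Solving the pair: q_Y = 610/23, q_L = 1308/23.
Total output Q = 610/23 + 1308/23 = 1918/23.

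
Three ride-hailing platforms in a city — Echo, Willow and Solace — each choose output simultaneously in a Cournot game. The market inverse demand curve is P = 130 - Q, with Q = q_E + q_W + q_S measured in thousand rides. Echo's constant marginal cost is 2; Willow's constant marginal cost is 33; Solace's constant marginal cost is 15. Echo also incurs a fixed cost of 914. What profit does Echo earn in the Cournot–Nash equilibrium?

935

Echo's profit: π_E = (130 - Q)q_E - (2q_E). Setting ∂π_E/∂q_E = 0: 128 - 2q_E - (q_W + q_S) = 0.
Willow's first-order condition: 97 - 2q_W - (q_E + q_S) = 0.
Solace's profit: π_S = (130 - Q)q_S - (15q_S). Setting ∂π_S/∂q_S = 0: 115 - 2q_S - (q_E + q_W) = 0.
Summing all 3 equations gives 340 − 4Q = 0, hence Q = 85.
Back-substituting: q_E = (128 − 85) = 43, q_W = (97 − 85) = 12, q_S = (115 − 85) = 30.
Price P = 130 - 85 = 45.
Echo's profit: (45 - 2)·43 - 914 = 935.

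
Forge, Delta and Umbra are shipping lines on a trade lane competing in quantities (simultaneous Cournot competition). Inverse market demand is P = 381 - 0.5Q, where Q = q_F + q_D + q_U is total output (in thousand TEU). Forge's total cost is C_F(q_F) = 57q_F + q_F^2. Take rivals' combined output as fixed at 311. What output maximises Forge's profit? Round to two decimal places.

With rivals' combined output fixed at 311, Forge's profit is π_F = (381 - (1/2)·311 - (1/2)q_F)q_F - (57q_F + q_F²) = (451/2 - (1/2)q_F)q_F - (57q_F + q_F²).
∂π_F/∂q_F = 337/2 - 3q_F = 0, so q_F = 337/6.

56.17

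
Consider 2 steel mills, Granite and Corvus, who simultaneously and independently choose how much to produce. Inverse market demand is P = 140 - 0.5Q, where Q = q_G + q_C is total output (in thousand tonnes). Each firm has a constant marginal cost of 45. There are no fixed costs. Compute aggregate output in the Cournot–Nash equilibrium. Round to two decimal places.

A representative firm's profit is π_i = q_i(140 - 0.5Q) - 45q_i.
First-order condition (treating rivals' output as given): 95 - q_i - (1/2)q_j = 0.
By symmetry each firm produces the same amount; substituting q_j = q_i yields q_i = 95/(3/2) = 190/3.
Total output Q = 190/3 + 190/3 = 380/3.

126.67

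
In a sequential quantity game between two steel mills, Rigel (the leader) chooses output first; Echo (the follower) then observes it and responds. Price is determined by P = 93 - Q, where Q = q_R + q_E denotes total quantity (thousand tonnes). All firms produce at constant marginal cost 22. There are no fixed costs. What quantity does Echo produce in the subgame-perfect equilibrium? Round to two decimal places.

17.75

The follower Echo best-responds to any q_R: π_E = (93 - Q)q_E - 22q_E.
Setting the follower's marginal profit to zero, 71 - q_R - 2q_E = 0, i.e. q_E = (71 - q_R)/2.
Rigel substitutes q_E(q_R) into its own profit: π_R = q_R(93 - q_R - (71 - q_R)/2) - 22q_R = (115/2 - (1/2)q_R)q_R - 22q_R.
Leader FOC: 71/2 - q_R = 0, so q_R = 71/2.
Then q_E = (71 - 71/2)/2 = 71/4.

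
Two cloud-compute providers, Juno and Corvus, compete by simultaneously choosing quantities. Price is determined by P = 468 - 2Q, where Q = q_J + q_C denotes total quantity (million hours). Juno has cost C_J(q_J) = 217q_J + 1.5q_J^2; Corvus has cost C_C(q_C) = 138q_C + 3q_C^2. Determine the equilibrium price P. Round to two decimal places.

Juno's profit: π_J = (468 - 2Q)q_J - (217q_J + (3/2)q_J²). Setting ∂π_J/∂q_J = 0: 251 - 7q_J - 2(q_C) = 0.
Corvus's profit: π_C = (468 - 2Q)q_C - (138q_C + 3q_C²). Setting ∂π_C/∂q_C = 0: 330 - 10q_C - 2(q_J) = 0.
Best responses: q_J = (251 - 2q_C)/7, q_C = (330 - 2q_J)/10.
Solving the pair: q_J = 925/33, q_C = 904/33.
Total output Q = 1829/33, so price P = 468 - 2·(1829/33) = 357.1515.

357.15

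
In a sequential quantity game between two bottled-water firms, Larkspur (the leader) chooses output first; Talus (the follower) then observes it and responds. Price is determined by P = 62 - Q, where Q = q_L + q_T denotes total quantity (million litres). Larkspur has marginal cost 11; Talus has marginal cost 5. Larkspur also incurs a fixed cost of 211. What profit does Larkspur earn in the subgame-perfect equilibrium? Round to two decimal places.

42.13

Solve by backward induction. Given q_L, the follower Talus maximises π_T = (62 - q_L - q_T)q_T - 5q_T.
Follower FOC: 57 - q_L - 2q_T = 0, so q_T(q_L) = (57 - q_L)/2.
Larkspur substitutes q_T(q_L) into its own profit: π_L = q_L(62 - q_L - (57 - q_L)/2) - 11q_L = (67/2 - (1/2)q_L)q_L - 11q_L.
The leader's first-order condition 45/2 - q_L = 0 yields q_L = 45/2.
Then q_T = (57 - 45/2)/2 = 69/4.
Price P = 62 - 159/4 = 89/4.
Larkspur's profit: (89/4 - 11)·(45/2) - 211 = 337/8.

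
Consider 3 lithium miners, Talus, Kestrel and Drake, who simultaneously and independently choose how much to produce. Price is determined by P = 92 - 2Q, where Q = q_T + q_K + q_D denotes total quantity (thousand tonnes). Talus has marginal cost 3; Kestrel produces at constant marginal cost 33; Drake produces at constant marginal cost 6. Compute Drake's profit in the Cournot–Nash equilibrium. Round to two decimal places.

Talus's profit: π_T = (92 - 2Q)q_T - (3q_T). Setting ∂π_T/∂q_T = 0: 89 - 4q_T - 2(q_K + q_D) = 0.
Kestrel's profit: π_K = (92 - 2Q)q_K - (33q_K). Setting ∂π_K/∂q_K = 0: 59 - 4q_K - 2(q_T + q_D) = 0.
Drake's first-order condition: 86 - 4q_D - 2(q_T + q_K) = 0.
Adding the 3 conditions: 234 − 4Q − 4Q = 0, i.e. Q = 117/4.
Back-substituting: q_T = (89 − 117/2)/2 = 61/4, q_K = (59 − 117/2)/2 = 1/4, q_D = (86 − 117/2)/2 = 55/4.
Price P = 92 - 2·(117/4) = 67/2.
Drake's profit: (67/2 - 6)·(55/4) = 378.1250.

378.13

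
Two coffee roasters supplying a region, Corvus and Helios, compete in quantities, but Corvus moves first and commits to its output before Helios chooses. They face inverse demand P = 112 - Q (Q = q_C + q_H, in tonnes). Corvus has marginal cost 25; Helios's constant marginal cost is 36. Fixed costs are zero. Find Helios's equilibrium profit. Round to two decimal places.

182.25

The follower Helios best-responds to any q_C: π_H = (112 - Q)q_H - 36q_H.
∂π_H/∂q_H = 76 - q_C - 2q_H = 0 gives the reaction function q_H = (76 - q_C)/2.
The leader anticipates this reaction. Substituting into P = 112 - Q gives P = 74 - (1/2)q_C, so π_C = (74 - (1/2)q_C)q_C - 25q_C.
The leader's first-order condition 49 - q_C = 0 yields q_C = 49.
Then q_H = (76 - 49)/2 = 27/2.
Price P = 112 - 125/2 = 99/2.
Helios's profit: (99/2 - 36)·(27/2) = 729/4.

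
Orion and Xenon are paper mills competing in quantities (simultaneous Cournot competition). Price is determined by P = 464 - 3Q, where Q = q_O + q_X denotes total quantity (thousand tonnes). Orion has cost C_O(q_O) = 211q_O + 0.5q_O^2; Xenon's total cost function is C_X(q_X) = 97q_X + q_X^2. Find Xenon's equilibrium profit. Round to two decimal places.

Orion's profit: π_O = (464 - 3Q)q_O - (211q_O + (1/2)q_O²). Setting ∂π_O/∂q_O = 0: 253 - 7q_O - 3(q_X) = 0.
Xenon's profit: π_X = (464 - 3Q)q_X - (97q_X + q_X²). Setting ∂π_X/∂q_X = 0: 367 - 8q_X - 3(q_O) = 0.
Best responses: q_O = (253 - 3q_X)/7, q_X = (367 - 3q_O)/8.
Substituting one into the other gives q_O = 923/47 and q_X = 1810/47.
Price P = 464 - 3·58.1489 = 289.5532.
Xenon's profit: 289.5532·(1810/47) - 97·(1810/47) - (1810/47)² = 5932.2770.

5932.28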